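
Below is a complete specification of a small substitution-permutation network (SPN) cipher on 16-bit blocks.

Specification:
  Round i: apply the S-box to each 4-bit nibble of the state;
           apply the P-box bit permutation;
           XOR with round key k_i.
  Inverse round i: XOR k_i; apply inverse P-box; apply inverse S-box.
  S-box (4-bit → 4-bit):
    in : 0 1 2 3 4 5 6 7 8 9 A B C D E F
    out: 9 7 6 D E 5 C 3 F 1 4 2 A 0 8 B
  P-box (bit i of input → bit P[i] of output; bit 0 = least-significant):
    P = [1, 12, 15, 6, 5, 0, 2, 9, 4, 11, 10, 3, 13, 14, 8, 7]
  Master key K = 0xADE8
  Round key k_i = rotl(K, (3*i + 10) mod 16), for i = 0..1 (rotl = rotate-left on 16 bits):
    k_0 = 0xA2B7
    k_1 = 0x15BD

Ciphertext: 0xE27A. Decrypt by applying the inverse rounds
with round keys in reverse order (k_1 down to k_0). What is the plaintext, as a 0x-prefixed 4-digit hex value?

0x0F10

s_0 = ciphertext = 0xE27A
s_1 = InvRound(s_0, k_1) = 0x8A48
s_2 = InvRound(s_1, k_0) = 0x0F10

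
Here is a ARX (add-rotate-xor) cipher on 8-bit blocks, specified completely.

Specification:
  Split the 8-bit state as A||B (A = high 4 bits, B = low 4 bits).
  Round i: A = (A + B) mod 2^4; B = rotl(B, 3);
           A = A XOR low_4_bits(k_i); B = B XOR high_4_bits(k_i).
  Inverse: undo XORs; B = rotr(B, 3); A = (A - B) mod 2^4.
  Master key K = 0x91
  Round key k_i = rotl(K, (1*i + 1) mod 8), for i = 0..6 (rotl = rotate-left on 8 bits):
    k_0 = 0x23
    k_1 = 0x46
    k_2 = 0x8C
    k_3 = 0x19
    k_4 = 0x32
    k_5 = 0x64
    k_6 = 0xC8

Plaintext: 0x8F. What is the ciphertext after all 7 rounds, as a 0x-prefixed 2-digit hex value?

0x0C

s_0 = plaintext = 0x8F
s_1 = Round(s_0, k_0) = 0x4D
s_2 = Round(s_1, k_1) = 0x7A
s_3 = Round(s_2, k_2) = 0xDD
s_4 = Round(s_3, k_3) = 0x3F
s_5 = Round(s_4, k_4) = 0x0C
s_6 = Round(s_5, k_5) = 0x80
s_7 = Round(s_6, k_6) = 0x0C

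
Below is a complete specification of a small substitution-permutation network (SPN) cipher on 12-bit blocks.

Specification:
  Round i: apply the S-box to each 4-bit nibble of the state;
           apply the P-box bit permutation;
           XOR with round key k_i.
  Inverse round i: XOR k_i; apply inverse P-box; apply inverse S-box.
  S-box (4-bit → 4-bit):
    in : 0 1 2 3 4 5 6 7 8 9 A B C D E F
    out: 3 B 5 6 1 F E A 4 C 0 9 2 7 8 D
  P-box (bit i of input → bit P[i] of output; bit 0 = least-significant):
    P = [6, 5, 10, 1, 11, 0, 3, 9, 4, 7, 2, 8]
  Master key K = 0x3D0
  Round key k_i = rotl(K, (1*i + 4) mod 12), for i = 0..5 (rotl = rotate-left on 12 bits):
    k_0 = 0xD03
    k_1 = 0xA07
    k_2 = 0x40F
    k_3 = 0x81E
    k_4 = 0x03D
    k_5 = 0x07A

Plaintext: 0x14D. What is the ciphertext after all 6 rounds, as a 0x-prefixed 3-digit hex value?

0x2F6

s_0 = plaintext = 0x14D
s_1 = Round(s_0, k_0) = 0x0F3
s_2 = Round(s_1, k_1) = 0x4BF
s_3 = Round(s_2, k_2) = 0xA5D
s_4 = Round(s_3, k_3) = 0x677
s_5 = Round(s_4, k_4) = 0x39A
s_6 = Round(s_5, k_5) = 0x2F6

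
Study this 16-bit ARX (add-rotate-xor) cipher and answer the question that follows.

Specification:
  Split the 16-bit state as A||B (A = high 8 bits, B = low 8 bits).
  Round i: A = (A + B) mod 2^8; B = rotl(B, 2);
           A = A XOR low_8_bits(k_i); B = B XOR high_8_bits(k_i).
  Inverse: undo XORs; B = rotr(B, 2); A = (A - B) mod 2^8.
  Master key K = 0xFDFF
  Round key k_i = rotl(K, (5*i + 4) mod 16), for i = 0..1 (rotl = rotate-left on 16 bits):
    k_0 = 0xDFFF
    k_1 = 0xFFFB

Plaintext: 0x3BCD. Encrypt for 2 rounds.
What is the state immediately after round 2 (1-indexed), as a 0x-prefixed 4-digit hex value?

0x245C

s_0 = plaintext = 0x3BCD
s_1 = Round(s_0, k_0) = 0xF7E8
s_2 = Round(s_1, k_1) = 0x245C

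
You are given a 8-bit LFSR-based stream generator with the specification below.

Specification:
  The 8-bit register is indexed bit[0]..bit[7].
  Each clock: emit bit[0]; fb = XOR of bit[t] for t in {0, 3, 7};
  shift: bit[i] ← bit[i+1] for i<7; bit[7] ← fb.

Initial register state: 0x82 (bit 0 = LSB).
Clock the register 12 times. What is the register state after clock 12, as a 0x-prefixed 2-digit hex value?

reg_0 = 0x82
clock 1: out=0, reg = 0xC1
clock 2: out=1, reg = 0x60
clock 3: out=0, reg = 0x30
clock 4: out=0, reg = 0x18
clock 5: out=0, reg = 0x8C
clock 6: out=0, reg = 0x46
clock 7: out=0, reg = 0x23
clock 8: out=1, reg = 0x91
clock 9: out=1, reg = 0x48
clock 10: out=0, reg = 0xA4
clock 11: out=0, reg = 0xD2
clock 12: out=0, reg = 0xE9

0xE9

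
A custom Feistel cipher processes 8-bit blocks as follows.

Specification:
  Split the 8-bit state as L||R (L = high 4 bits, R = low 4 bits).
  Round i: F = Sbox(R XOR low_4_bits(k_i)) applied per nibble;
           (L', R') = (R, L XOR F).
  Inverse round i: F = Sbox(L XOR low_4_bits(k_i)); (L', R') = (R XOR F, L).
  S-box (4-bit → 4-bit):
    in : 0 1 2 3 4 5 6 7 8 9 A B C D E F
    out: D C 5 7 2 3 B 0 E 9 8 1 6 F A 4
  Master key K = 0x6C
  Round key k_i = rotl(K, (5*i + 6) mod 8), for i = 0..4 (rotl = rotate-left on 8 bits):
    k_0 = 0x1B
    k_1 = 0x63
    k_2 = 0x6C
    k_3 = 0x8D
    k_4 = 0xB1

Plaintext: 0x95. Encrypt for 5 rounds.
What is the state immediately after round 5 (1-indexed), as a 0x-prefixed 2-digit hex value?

0xE5

s_0 = plaintext = 0x95
s_1 = Round(s_0, k_0) = 0x53
s_2 = Round(s_1, k_1) = 0x38
s_3 = Round(s_2, k_2) = 0x81
s_4 = Round(s_3, k_3) = 0x1E
s_5 = Round(s_4, k_4) = 0xE5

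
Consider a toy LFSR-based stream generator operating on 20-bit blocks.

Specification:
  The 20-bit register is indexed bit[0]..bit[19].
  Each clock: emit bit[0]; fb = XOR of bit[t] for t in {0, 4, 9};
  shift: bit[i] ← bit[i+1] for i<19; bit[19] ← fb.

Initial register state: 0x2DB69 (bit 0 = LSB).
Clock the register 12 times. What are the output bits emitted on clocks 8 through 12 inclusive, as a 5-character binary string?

reg_0 = 0x2DB69
clock 1: out=1, reg = 0x16DB4
clock 2: out=0, reg = 0x8B6DA
clock 3: out=0, reg = 0x45B6D
clock 4: out=1, reg = 0x22DB6
clock 5: out=0, reg = 0x916DB
clock 6: out=1, reg = 0xC8B6D
clock 7: out=1, reg = 0x645B6
clock 8: out=0, reg = 0xB22DB
clock 9: out=1, reg = 0xD916D
clock 10: out=1, reg = 0xEC8B6
clock 11: out=0, reg = 0xF645B
clock 12: out=1, reg = 0x7B22D

01101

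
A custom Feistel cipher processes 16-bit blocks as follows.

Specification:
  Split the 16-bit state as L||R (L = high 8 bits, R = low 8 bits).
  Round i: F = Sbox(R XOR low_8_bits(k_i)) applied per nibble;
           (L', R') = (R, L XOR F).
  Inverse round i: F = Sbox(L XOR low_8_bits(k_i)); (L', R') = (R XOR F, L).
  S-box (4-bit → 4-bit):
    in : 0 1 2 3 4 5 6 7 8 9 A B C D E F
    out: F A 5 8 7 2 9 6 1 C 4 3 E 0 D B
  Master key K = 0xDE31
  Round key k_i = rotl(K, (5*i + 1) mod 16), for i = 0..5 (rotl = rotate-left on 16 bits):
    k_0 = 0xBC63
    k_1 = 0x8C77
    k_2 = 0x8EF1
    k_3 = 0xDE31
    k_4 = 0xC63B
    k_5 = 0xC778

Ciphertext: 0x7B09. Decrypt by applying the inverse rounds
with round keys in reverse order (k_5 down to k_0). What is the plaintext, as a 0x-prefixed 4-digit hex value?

0x427D

s_0 = ciphertext = 0x7B09
s_1 = InvRound(s_0, k_5) = 0xF17B
s_2 = InvRound(s_1, k_4) = 0x9FF1
s_3 = InvRound(s_2, k_3) = 0xBC9F
s_4 = InvRound(s_3, k_2) = 0xEFBC
s_5 = InvRound(s_4, k_1) = 0x7DEF
s_6 = InvRound(s_5, k_0) = 0x427D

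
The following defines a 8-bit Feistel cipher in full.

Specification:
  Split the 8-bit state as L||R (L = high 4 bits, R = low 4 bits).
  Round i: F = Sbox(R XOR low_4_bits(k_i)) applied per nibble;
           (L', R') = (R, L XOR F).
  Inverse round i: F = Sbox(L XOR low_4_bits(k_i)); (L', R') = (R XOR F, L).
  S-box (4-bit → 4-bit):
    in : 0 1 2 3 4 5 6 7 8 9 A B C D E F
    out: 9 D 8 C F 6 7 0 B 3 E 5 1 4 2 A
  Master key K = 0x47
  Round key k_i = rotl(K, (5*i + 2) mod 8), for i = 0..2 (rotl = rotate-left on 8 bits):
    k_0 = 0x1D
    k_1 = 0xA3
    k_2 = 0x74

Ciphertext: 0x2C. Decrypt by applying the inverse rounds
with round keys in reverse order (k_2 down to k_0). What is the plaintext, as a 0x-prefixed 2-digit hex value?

s_0 = ciphertext = 0x2C
s_1 = InvRound(s_0, k_2) = 0xB2
s_2 = InvRound(s_1, k_1) = 0x9B
s_3 = InvRound(s_2, k_0) = 0x49

0x49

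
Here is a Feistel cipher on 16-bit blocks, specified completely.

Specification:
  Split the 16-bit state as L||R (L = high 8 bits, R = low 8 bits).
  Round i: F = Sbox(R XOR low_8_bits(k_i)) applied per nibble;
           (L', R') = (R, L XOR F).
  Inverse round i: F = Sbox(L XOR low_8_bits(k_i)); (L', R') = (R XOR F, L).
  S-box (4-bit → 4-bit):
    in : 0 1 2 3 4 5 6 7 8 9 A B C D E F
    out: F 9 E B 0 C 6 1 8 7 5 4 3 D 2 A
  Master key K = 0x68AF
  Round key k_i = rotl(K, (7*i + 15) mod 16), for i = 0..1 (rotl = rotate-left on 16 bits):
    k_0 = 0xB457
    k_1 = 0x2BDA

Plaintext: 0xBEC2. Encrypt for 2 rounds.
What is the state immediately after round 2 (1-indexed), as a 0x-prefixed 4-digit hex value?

0xC25A

s_0 = plaintext = 0xBEC2
s_1 = Round(s_0, k_0) = 0xC2C2
s_2 = Round(s_1, k_1) = 0xC25A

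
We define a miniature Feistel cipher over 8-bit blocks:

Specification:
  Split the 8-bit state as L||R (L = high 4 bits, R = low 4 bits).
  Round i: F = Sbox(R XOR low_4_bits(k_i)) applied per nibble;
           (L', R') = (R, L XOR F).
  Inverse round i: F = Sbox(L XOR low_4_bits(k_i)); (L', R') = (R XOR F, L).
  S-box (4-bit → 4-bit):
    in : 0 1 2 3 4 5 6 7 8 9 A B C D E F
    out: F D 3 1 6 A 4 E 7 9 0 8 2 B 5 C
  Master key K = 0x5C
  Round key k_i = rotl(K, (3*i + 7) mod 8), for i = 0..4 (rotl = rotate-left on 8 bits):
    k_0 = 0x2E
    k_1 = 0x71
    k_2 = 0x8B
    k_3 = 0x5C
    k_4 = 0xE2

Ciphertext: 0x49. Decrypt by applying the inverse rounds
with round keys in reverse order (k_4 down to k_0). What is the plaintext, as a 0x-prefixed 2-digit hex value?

0x65

s_0 = ciphertext = 0x49
s_1 = InvRound(s_0, k_4) = 0xD4
s_2 = InvRound(s_1, k_3) = 0x9D
s_3 = InvRound(s_2, k_2) = 0xE9
s_4 = InvRound(s_3, k_1) = 0x5E
s_5 = InvRound(s_4, k_0) = 0x65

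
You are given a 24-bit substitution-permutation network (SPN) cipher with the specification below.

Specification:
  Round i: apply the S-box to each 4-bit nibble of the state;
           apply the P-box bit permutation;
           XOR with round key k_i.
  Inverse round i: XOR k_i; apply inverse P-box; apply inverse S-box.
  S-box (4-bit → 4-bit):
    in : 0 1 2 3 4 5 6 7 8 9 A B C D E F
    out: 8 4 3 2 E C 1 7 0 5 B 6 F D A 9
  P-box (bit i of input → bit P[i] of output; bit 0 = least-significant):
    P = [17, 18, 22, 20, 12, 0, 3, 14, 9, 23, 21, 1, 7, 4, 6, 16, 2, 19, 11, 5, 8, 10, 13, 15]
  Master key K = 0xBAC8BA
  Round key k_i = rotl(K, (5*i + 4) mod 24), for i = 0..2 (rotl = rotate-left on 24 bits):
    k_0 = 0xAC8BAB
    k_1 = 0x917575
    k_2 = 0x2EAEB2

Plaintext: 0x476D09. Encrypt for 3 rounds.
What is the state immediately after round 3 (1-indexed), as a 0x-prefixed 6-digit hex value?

0x217A60

s_0 = plaintext = 0x476D09
s_1 = Round(s_0, k_0) = 0xC6652D
s_2 = Round(s_1, k_1) = 0xE3C0F2
s_3 = Round(s_2, k_2) = 0x217A60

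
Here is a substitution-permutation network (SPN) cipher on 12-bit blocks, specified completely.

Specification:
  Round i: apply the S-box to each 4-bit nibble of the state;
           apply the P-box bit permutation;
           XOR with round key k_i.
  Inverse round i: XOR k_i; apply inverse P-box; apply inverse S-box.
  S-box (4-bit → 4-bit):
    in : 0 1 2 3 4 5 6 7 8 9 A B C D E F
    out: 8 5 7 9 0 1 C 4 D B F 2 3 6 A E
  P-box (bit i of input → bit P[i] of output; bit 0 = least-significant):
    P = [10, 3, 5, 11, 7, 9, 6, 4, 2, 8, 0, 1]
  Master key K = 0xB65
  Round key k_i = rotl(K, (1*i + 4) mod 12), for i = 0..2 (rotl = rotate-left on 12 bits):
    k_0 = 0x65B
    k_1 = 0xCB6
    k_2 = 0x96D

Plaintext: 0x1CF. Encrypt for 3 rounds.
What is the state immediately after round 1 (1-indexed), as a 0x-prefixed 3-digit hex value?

0xCF6

s_0 = plaintext = 0x1CF
s_1 = Round(s_0, k_0) = 0xCF6
s_2 = Round(s_1, k_1) = 0x7C2
s_3 = Round(s_2, k_2) = 0xFC4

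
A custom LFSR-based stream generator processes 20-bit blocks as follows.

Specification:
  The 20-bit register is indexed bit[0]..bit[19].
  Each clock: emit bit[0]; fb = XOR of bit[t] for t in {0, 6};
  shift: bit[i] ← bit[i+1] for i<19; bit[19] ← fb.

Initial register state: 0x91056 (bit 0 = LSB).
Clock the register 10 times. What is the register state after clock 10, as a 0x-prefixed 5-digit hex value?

reg_0 = 0x91056
clock 1: out=0, reg = 0xC882B
clock 2: out=1, reg = 0xE4415
clock 3: out=1, reg = 0xF220A
clock 4: out=0, reg = 0x79105
clock 5: out=1, reg = 0xBC882
clock 6: out=0, reg = 0x5E441
clock 7: out=1, reg = 0x2F220
clock 8: out=0, reg = 0x17910
clock 9: out=0, reg = 0x0BC88
clock 10: out=0, reg = 0x05E44

0x05E44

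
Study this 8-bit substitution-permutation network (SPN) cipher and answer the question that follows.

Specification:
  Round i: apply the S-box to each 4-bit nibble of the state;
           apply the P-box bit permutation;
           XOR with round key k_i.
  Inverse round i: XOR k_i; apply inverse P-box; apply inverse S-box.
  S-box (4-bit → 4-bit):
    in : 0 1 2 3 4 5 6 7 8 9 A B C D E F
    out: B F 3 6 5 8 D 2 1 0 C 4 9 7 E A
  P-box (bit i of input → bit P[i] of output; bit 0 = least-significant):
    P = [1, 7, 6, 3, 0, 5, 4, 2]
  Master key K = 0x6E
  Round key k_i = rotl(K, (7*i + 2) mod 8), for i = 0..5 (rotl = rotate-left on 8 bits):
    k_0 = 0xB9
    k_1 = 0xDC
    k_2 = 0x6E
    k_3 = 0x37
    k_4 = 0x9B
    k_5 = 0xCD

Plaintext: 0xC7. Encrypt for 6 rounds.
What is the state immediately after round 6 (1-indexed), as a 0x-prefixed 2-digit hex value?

s_0 = plaintext = 0xC7
s_1 = Round(s_0, k_0) = 0x3C
s_2 = Round(s_1, k_1) = 0xE6
s_3 = Round(s_2, k_2) = 0x10
s_4 = Round(s_3, k_3) = 0x88
s_5 = Round(s_4, k_4) = 0x98
s_6 = Round(s_5, k_5) = 0xCF

0xCF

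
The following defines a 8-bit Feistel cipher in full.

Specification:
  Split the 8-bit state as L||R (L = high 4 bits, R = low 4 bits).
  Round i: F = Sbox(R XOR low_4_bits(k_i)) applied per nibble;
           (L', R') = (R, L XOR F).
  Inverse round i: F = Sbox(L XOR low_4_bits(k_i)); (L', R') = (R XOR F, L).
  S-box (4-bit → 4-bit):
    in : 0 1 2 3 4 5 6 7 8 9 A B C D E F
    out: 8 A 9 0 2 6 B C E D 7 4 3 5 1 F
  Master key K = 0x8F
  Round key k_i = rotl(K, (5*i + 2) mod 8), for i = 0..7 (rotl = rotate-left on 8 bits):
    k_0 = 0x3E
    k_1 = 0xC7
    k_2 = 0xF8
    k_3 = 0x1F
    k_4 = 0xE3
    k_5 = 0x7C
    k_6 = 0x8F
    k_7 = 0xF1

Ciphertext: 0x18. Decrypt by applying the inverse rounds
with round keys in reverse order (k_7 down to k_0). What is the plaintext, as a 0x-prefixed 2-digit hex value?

0x4F

s_0 = ciphertext = 0x18
s_1 = InvRound(s_0, k_7) = 0x01
s_2 = InvRound(s_1, k_6) = 0xE0
s_3 = InvRound(s_2, k_5) = 0x9E
s_4 = InvRound(s_3, k_4) = 0x99
s_5 = InvRound(s_4, k_3) = 0x29
s_6 = InvRound(s_5, k_2) = 0xE2
s_7 = InvRound(s_6, k_1) = 0xFE
s_8 = InvRound(s_7, k_0) = 0x4F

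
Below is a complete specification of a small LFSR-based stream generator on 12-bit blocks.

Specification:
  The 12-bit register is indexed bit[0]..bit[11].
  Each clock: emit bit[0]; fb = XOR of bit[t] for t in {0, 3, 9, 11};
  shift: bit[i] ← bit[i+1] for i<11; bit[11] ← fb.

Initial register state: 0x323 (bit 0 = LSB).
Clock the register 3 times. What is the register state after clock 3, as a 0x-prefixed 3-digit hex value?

0x464

reg_0 = 0x323
clock 1: out=1, reg = 0x191
clock 2: out=1, reg = 0x8C8
clock 3: out=0, reg = 0x464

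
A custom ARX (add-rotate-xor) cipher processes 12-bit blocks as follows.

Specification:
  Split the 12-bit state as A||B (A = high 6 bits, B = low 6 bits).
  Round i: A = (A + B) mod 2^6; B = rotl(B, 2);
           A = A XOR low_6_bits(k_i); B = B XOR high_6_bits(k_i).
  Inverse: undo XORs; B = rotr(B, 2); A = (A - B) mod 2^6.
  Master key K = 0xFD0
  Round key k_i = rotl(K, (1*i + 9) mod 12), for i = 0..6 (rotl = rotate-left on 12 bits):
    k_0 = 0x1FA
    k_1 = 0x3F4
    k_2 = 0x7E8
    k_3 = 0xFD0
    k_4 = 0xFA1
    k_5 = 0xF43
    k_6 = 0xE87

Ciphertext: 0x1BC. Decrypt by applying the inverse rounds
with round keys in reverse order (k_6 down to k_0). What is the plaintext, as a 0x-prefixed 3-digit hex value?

s_0 = ciphertext = 0x1BC
s_1 = InvRound(s_0, k_6) = 0x821
s_2 = InvRound(s_1, k_5) = 0x707
s_3 = InvRound(s_2, k_4) = 0x7DE
s_4 = InvRound(s_3, k_3) = 0xDD8
s_5 = InvRound(s_4, k_2) = 0xBB1
s_6 = InvRound(s_5, k_1) = 0xAEF
s_7 = InvRound(s_6, k_0) = 0x1CA

0x1CA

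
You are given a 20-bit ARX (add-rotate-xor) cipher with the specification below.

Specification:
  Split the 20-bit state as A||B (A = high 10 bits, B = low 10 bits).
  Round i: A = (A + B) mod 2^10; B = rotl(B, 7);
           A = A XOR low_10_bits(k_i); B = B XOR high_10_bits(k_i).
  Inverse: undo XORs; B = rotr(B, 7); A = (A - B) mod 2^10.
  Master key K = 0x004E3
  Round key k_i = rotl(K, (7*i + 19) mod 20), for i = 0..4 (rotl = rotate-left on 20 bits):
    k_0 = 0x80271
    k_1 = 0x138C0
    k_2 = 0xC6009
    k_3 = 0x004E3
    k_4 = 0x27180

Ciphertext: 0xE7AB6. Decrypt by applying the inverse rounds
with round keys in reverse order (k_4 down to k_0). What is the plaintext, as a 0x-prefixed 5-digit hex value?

s_0 = ciphertext = 0xE7AB6
s_1 = InvRound(s_0, k_4) = 0x32954
s_2 = InvRound(s_1, k_3) = 0x5FEAA
s_3 = InvRound(s_2, k_2) = 0xF8D93
s_4 = InvRound(s_3, k_1) = 0x0E2EB
s_5 = InvRound(s_4, k_0) = 0xBC359

0xBC359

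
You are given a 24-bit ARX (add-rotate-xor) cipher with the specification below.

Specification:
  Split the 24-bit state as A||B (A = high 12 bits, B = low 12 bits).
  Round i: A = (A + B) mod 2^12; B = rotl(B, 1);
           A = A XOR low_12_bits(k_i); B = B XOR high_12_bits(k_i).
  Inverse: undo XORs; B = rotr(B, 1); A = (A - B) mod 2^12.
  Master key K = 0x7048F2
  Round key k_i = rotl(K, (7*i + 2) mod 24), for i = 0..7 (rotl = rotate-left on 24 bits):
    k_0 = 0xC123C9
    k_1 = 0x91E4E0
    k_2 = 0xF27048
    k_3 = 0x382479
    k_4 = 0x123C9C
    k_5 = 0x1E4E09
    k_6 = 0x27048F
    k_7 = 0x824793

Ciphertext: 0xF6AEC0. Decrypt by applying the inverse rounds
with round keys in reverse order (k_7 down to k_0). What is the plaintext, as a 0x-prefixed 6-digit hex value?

s_0 = ciphertext = 0xF6AEC0
s_1 = InvRound(s_0, k_7) = 0x587372
s_2 = InvRound(s_1, k_6) = 0x087081
s_3 = InvRound(s_2, k_5) = 0x5DC8B2
s_4 = InvRound(s_3, k_4) = 0xC78CC8
s_5 = InvRound(s_4, k_3) = 0x05C7A5
s_6 = InvRound(s_5, k_2) = 0xBD3441
s_7 = InvRound(s_6, k_1) = 0x084EAF
s_8 = InvRound(s_7, k_0) = 0x9EF95E

0x9EF95E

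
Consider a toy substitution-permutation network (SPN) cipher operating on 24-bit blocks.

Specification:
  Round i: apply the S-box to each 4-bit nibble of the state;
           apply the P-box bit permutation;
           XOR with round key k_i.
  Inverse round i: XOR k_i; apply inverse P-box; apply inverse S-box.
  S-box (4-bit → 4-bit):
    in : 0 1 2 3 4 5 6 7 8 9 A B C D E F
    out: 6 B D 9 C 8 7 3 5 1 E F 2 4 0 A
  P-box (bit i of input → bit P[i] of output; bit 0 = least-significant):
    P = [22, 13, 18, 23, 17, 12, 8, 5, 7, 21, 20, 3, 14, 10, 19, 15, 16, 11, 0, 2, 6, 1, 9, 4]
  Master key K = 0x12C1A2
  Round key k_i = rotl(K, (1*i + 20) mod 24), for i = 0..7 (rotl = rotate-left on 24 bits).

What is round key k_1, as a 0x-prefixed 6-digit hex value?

0x425834

K = 0x12C1A2
k_0 = rotl(K, (1*0+20) mod 24) = rotl(K, 20) = 0x212C1A
k_1 = rotl(K, (1*1+20) mod 24) = rotl(K, 21) = 0x425834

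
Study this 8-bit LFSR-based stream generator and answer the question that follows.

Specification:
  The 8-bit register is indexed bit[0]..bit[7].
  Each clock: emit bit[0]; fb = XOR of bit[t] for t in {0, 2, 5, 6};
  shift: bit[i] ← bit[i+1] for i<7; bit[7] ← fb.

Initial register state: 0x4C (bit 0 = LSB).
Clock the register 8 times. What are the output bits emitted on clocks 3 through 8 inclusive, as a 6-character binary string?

reg_0 = 0x4C
clock 1: out=0, reg = 0x26
clock 2: out=0, reg = 0x13
clock 3: out=1, reg = 0x89
clock 4: out=1, reg = 0xC4
clock 5: out=0, reg = 0x62
clock 6: out=0, reg = 0x31
clock 7: out=1, reg = 0x18
clock 8: out=0, reg = 0x0C

110010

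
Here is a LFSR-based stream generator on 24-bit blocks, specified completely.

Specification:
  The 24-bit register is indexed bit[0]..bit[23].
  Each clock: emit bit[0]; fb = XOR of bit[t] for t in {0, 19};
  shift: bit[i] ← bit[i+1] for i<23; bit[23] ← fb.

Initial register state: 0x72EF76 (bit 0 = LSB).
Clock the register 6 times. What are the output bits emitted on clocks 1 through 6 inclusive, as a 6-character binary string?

reg_0 = 0x72EF76
clock 1: out=0, reg = 0x3977BB
clock 2: out=1, reg = 0x1CBBDD
clock 3: out=1, reg = 0x0E5DEE
clock 4: out=0, reg = 0x872EF7
clock 5: out=1, reg = 0xC3977B
clock 6: out=1, reg = 0xE1CBBD

011011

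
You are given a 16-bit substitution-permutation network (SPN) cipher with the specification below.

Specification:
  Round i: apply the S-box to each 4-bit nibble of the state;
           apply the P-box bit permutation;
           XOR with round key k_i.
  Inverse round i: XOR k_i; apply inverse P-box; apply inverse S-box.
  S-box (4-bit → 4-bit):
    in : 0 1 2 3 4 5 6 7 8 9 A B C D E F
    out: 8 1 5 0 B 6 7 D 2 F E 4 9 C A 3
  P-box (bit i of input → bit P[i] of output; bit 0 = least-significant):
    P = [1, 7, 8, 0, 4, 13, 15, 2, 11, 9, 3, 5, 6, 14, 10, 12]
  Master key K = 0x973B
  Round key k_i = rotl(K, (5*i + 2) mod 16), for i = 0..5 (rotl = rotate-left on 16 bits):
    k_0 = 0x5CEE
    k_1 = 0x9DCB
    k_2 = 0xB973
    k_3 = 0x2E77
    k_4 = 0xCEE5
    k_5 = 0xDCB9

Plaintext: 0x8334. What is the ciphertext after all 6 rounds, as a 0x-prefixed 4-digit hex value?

s_0 = plaintext = 0x8334
s_1 = Round(s_0, k_0) = 0x1C6D
s_2 = Round(s_1, k_1) = 0x34BA
s_3 = Round(s_2, k_2) = 0x32D2
s_4 = Round(s_3, k_3) = 0xA779
s_5 = Round(s_4, k_4) = 0x135A
s_6 = Round(s_5, k_5) = 0x7D78

0x7D78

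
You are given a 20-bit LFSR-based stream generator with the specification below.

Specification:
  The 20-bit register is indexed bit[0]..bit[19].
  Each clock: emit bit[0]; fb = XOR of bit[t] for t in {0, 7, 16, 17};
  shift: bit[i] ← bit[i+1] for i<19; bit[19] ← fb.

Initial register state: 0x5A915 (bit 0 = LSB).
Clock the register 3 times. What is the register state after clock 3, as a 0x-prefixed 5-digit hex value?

reg_0 = 0x5A915
clock 1: out=1, reg = 0x2D48A
clock 2: out=0, reg = 0x16A45
clock 3: out=1, reg = 0x0B522

0x0B522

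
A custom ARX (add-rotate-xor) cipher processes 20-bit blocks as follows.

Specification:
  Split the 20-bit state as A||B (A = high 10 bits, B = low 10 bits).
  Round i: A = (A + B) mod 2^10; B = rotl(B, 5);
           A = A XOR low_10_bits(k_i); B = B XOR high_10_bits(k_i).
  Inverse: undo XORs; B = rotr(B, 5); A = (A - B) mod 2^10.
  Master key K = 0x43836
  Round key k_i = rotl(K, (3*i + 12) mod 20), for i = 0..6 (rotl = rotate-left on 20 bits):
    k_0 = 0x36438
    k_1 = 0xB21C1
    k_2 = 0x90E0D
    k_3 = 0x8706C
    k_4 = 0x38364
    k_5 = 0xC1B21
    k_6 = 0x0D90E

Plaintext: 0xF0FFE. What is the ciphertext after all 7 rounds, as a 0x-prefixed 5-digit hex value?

0x64FCD

s_0 = plaintext = 0xF0FFE
s_1 = Round(s_0, k_0) = 0xFE706
s_2 = Round(s_1, k_1) = 0xCFA10
s_3 = Round(s_2, k_2) = 0xD0C53
s_4 = Round(s_3, k_3) = 0xFE87E
s_5 = Round(s_4, k_4) = 0xC7323
s_6 = Round(s_5, k_5) = 0x47B7F
s_7 = Round(s_6, k_6) = 0x64FCD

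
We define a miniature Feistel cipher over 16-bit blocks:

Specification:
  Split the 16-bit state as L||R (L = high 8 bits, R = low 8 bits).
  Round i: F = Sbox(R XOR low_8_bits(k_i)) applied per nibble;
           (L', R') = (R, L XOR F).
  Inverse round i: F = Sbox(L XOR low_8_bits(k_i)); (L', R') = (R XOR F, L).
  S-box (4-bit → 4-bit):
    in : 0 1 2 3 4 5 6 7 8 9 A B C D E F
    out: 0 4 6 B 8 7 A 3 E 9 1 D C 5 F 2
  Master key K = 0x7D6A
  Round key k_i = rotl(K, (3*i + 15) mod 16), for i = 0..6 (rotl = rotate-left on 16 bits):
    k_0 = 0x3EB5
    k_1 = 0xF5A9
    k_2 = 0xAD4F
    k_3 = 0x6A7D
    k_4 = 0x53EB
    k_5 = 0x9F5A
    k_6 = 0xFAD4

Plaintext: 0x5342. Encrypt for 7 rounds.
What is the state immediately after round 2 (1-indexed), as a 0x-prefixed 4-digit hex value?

0x701B

s_0 = plaintext = 0x5342
s_1 = Round(s_0, k_0) = 0x4270
s_2 = Round(s_1, k_1) = 0x701B
s_3 = Round(s_2, k_2) = 0x1B08
s_4 = Round(s_3, k_3) = 0x082C
s_5 = Round(s_4, k_4) = 0x2CCB
s_6 = Round(s_5, k_5) = 0xCBB8
s_7 = Round(s_6, k_6) = 0xB867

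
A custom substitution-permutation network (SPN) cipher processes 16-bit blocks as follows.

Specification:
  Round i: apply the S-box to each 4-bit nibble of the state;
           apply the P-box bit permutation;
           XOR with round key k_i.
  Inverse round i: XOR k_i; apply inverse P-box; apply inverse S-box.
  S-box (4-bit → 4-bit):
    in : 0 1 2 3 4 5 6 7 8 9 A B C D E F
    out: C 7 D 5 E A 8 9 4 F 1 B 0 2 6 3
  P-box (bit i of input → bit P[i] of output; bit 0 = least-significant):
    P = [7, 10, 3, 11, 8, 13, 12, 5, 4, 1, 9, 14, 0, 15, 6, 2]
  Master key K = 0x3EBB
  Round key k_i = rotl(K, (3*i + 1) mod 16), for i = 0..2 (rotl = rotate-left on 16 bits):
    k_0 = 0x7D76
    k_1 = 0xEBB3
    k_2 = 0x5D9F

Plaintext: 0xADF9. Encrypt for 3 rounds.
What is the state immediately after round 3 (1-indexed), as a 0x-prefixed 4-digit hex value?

s_0 = plaintext = 0xADF9
s_1 = Round(s_0, k_0) = 0x50FD
s_2 = Round(s_1, k_1) = 0x0CB7
s_3 = Round(s_2, k_2) = 0x747B

0x747B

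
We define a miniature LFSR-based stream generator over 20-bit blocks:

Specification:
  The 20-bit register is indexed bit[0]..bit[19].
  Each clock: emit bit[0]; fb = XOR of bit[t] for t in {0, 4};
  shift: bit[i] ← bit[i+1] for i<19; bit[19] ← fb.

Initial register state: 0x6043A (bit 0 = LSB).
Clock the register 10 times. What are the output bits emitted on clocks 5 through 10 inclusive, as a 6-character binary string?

reg_0 = 0x6043A
clock 1: out=0, reg = 0xB021D
clock 2: out=1, reg = 0x5810E
clock 3: out=0, reg = 0x2C087
clock 4: out=1, reg = 0x96043
clock 5: out=1, reg = 0xCB021
clock 6: out=1, reg = 0xE5810
clock 7: out=0, reg = 0xF2C08
clock 8: out=0, reg = 0x79604
clock 9: out=0, reg = 0x3CB02
clock 10: out=0, reg = 0x1E581

110000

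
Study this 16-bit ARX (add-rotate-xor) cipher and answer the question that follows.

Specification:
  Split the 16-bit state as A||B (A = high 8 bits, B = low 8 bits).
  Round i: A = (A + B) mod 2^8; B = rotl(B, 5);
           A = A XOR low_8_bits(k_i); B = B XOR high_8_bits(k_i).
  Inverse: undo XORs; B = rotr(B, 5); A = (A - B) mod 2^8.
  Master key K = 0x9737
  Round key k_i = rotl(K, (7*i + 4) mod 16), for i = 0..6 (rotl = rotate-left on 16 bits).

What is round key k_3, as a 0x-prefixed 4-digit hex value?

K = 0x9737
k_0 = rotl(K, (7*0+4) mod 16) = rotl(K, 4) = 0x7379
k_1 = rotl(K, (7*1+4) mod 16) = rotl(K, 11) = 0xBCB9
k_2 = rotl(K, (7*2+4) mod 16) = rotl(K, 2) = 0x5CDE
k_3 = rotl(K, (7*3+4) mod 16) = rotl(K, 9) = 0x6F2E

0x6F2E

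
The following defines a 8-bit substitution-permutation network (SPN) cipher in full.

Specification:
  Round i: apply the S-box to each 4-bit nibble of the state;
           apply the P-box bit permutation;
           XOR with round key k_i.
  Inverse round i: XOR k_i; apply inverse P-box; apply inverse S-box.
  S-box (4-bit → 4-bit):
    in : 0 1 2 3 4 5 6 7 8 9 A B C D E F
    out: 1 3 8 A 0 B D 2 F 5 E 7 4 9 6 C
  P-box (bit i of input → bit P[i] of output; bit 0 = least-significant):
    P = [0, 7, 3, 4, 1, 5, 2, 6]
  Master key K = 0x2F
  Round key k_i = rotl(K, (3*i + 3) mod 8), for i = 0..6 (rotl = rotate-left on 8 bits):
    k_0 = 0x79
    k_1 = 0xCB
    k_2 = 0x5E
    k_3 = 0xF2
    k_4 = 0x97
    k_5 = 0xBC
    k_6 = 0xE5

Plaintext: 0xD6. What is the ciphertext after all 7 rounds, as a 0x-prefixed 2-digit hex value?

s_0 = plaintext = 0xD6
s_1 = Round(s_0, k_0) = 0x22
s_2 = Round(s_1, k_1) = 0x9B
s_3 = Round(s_2, k_2) = 0xD1
s_4 = Round(s_3, k_3) = 0x31
s_5 = Round(s_4, k_4) = 0x76
s_6 = Round(s_5, k_5) = 0x85
s_7 = Round(s_6, k_6) = 0x12

0x12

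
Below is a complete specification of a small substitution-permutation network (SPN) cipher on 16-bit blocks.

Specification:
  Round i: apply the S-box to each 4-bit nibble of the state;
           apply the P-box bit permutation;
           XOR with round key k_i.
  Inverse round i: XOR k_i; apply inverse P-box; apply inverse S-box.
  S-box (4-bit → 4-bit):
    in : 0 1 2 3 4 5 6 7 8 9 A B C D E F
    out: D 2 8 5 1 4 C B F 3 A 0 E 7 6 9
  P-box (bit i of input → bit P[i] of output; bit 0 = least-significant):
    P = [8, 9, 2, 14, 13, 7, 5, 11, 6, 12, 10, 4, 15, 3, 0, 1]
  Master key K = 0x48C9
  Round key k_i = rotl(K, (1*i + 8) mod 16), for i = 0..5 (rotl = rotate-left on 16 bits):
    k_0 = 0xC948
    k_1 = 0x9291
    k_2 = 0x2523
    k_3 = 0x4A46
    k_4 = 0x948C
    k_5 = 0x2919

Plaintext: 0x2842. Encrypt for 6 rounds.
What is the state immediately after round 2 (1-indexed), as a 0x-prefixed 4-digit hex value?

0xC451

s_0 = plaintext = 0x2842
s_1 = Round(s_0, k_0) = 0xBD1A
s_2 = Round(s_1, k_1) = 0xC451
s_3 = Round(s_2, k_2) = 0x2748
s_4 = Round(s_3, k_3) = 0x3910
s_5 = Round(s_4, k_4) = 0x4549
s_6 = Round(s_5, k_5) = 0x8E19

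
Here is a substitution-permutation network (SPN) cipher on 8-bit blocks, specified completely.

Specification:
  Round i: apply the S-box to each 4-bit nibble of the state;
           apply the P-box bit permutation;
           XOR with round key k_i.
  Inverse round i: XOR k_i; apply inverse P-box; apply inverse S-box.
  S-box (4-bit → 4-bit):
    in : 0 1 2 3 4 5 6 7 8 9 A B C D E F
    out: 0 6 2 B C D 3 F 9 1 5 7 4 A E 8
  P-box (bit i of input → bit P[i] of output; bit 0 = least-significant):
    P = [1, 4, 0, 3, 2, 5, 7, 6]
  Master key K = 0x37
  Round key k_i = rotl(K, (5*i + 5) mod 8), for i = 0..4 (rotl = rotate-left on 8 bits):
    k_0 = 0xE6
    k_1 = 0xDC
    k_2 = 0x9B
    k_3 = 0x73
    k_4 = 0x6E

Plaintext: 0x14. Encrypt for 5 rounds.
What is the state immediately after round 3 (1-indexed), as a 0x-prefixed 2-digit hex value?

0x32

s_0 = plaintext = 0x14
s_1 = Round(s_0, k_0) = 0x4F
s_2 = Round(s_1, k_1) = 0x14
s_3 = Round(s_2, k_2) = 0x32
s_4 = Round(s_3, k_3) = 0x07
s_5 = Round(s_4, k_4) = 0x75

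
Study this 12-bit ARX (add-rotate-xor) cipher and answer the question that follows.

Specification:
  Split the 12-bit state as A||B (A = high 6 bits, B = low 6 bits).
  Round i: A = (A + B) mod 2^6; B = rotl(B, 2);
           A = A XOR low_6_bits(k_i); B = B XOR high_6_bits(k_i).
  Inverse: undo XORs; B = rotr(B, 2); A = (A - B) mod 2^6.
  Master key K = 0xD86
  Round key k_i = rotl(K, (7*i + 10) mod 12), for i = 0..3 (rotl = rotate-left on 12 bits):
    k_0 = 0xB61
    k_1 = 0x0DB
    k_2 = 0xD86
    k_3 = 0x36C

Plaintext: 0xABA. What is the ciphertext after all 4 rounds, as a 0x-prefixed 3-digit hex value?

0x920

s_0 = plaintext = 0xABA
s_1 = Round(s_0, k_0) = 0x146
s_2 = Round(s_1, k_1) = 0x41B
s_3 = Round(s_2, k_2) = 0xB5B
s_4 = Round(s_3, k_3) = 0x920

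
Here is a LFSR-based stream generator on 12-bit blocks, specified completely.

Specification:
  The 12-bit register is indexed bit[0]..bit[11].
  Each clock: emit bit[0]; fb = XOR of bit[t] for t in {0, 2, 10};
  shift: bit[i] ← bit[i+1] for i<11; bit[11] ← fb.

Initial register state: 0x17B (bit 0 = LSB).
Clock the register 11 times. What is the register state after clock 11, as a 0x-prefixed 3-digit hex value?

reg_0 = 0x17B
clock 1: out=1, reg = 0x8BD
clock 2: out=1, reg = 0x45E
clock 3: out=0, reg = 0x22F
clock 4: out=1, reg = 0x117
clock 5: out=1, reg = 0x08B
clock 6: out=1, reg = 0x845
clock 7: out=1, reg = 0x422
clock 8: out=0, reg = 0xA11
clock 9: out=1, reg = 0xD08
clock 10: out=0, reg = 0xE84
clock 11: out=0, reg = 0x742

0x742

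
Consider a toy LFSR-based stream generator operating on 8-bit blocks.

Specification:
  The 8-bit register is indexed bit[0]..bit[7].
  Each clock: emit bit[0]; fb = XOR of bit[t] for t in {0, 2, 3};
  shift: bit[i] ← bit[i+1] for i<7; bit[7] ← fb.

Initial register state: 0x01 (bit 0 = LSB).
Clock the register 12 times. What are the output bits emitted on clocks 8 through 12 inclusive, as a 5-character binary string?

reg_0 = 0x01
clock 1: out=1, reg = 0x80
clock 2: out=0, reg = 0x40
clock 3: out=0, reg = 0x20
clock 4: out=0, reg = 0x10
clock 5: out=0, reg = 0x08
clock 6: out=0, reg = 0x84
clock 7: out=0, reg = 0xC2
clock 8: out=0, reg = 0x61
clock 9: out=1, reg = 0xB0
clock 10: out=0, reg = 0x58
clock 11: out=0, reg = 0xAC
clock 12: out=0, reg = 0x56

01000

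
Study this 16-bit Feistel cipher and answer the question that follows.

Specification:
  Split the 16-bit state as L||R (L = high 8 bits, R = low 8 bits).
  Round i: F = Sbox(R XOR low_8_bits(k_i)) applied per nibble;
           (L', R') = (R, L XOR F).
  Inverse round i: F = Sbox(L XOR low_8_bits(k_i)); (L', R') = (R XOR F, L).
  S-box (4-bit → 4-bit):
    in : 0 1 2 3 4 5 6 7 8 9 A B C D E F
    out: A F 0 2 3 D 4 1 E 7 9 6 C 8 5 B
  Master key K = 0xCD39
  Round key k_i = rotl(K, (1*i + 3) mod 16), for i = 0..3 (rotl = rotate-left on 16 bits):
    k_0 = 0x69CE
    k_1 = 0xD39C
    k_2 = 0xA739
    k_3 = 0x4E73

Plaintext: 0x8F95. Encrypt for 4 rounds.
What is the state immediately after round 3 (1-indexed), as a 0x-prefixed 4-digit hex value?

0x5816

s_0 = plaintext = 0x8F95
s_1 = Round(s_0, k_0) = 0x9559
s_2 = Round(s_1, k_1) = 0x5958
s_3 = Round(s_2, k_2) = 0x5816
s_4 = Round(s_3, k_3) = 0x1615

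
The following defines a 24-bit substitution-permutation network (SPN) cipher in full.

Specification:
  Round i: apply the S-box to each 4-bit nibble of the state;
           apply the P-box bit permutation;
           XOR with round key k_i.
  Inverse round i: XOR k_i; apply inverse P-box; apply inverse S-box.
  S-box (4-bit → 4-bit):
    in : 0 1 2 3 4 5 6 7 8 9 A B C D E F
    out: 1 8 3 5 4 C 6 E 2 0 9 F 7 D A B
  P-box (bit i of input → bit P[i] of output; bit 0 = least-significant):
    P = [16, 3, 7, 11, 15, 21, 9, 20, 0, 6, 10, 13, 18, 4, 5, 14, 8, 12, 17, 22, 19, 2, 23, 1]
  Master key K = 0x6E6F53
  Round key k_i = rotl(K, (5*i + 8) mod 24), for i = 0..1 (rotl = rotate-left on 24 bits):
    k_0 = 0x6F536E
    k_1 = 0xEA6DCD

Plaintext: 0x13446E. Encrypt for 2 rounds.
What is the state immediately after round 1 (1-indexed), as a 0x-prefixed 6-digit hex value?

s_0 = plaintext = 0x13446E
s_1 = Round(s_0, k_0) = 0x4D5C44
s_2 = Round(s_1, k_1) = 0x282A2C

0x4D5C44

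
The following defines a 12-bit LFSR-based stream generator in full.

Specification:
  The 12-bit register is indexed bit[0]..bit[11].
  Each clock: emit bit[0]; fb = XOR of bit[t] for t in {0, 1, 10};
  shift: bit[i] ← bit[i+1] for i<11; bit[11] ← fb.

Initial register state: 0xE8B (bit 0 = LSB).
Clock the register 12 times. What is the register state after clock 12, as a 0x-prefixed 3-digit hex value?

reg_0 = 0xE8B
clock 1: out=1, reg = 0xF45
clock 2: out=1, reg = 0x7A2
clock 3: out=0, reg = 0x3D1
clock 4: out=1, reg = 0x9E8
clock 5: out=0, reg = 0x4F4
clock 6: out=0, reg = 0xA7A
clock 7: out=0, reg = 0xD3D
clock 8: out=1, reg = 0x69E
clock 9: out=0, reg = 0x34F
clock 10: out=1, reg = 0x1A7
clock 11: out=1, reg = 0x0D3
clock 12: out=1, reg = 0x069

0x069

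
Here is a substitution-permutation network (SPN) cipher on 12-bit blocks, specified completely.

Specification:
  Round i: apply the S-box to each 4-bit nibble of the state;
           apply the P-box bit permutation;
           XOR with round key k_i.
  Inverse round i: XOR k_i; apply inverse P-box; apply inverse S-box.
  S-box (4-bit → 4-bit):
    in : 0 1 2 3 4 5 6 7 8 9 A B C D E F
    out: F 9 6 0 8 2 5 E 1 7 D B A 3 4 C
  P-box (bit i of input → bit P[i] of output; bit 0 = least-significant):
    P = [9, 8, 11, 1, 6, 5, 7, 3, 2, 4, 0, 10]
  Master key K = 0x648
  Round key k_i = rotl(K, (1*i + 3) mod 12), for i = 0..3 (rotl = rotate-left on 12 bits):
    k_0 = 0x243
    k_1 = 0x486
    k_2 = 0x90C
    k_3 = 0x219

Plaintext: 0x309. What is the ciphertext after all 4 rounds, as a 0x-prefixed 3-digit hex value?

0x11C

s_0 = plaintext = 0x309
s_1 = Round(s_0, k_0) = 0x9AB
s_2 = Round(s_1, k_1) = 0x759
s_3 = Round(s_2, k_2) = 0x63D
s_4 = Round(s_3, k_3) = 0x11C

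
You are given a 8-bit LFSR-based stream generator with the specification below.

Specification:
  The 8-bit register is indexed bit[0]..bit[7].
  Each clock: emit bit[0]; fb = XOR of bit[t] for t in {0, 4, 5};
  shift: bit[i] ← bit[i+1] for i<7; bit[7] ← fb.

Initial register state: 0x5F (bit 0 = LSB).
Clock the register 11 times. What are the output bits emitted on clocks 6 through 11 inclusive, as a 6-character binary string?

reg_0 = 0x5F
clock 1: out=1, reg = 0x2F
clock 2: out=1, reg = 0x17
clock 3: out=1, reg = 0x0B
clock 4: out=1, reg = 0x85
clock 5: out=1, reg = 0xC2
clock 6: out=0, reg = 0x61
clock 7: out=1, reg = 0x30
clock 8: out=0, reg = 0x18
clock 9: out=0, reg = 0x8C
clock 10: out=0, reg = 0x46
clock 11: out=0, reg = 0x23

010000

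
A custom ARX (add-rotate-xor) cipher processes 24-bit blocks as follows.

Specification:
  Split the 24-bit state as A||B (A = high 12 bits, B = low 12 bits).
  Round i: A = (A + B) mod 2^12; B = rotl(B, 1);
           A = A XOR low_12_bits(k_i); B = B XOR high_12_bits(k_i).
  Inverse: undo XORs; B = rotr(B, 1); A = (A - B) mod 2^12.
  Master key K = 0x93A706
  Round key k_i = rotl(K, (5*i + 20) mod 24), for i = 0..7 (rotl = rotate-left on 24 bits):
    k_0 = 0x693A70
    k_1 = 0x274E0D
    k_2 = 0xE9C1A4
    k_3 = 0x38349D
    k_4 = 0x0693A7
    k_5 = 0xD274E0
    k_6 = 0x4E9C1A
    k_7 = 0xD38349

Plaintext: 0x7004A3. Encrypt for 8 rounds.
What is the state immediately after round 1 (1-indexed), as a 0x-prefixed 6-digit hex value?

0x1D3FD5

s_0 = plaintext = 0x7004A3
s_1 = Round(s_0, k_0) = 0x1D3FD5
s_2 = Round(s_1, k_1) = 0xFA5DDF
s_3 = Round(s_2, k_2) = 0xC20523
s_4 = Round(s_3, k_3) = 0x5DE9C5
s_5 = Round(s_4, k_4) = 0xC043E2
s_6 = Round(s_5, k_5) = 0xB06AE3
s_7 = Round(s_6, k_6) = 0x9F312E
s_8 = Round(s_7, k_7) = 0x868F64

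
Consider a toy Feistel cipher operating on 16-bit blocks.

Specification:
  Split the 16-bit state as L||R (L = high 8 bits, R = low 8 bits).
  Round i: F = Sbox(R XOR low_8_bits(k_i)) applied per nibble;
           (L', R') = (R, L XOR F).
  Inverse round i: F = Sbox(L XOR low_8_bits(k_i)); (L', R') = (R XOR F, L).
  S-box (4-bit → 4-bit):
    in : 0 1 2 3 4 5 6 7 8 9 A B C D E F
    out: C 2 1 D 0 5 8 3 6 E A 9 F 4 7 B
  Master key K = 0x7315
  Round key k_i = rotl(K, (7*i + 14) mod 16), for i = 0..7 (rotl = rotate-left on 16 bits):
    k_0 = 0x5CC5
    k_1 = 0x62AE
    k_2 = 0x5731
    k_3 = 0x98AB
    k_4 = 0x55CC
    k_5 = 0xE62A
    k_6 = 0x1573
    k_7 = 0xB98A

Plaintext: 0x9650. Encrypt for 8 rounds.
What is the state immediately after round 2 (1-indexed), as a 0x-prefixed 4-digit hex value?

s_0 = plaintext = 0x9650
s_1 = Round(s_0, k_0) = 0x5073
s_2 = Round(s_1, k_1) = 0x7314
s_3 = Round(s_2, k_2) = 0x1466
s_4 = Round(s_3, k_3) = 0x66E0
s_5 = Round(s_4, k_4) = 0xE079
s_6 = Round(s_5, k_5) = 0x79BD
s_7 = Round(s_6, k_6) = 0xBD8E
s_8 = Round(s_7, k_7) = 0x8E7D

0x7314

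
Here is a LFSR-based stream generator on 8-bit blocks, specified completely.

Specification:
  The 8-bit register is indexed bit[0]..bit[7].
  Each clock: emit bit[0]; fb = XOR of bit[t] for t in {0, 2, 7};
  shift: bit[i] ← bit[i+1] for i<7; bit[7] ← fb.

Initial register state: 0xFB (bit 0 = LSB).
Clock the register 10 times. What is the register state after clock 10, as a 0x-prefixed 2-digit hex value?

0xAF

reg_0 = 0xFB
clock 1: out=1, reg = 0x7D
clock 2: out=1, reg = 0x3E
clock 3: out=0, reg = 0x9F
clock 4: out=1, reg = 0xCF
clock 5: out=1, reg = 0xE7
clock 6: out=1, reg = 0xF3
clock 7: out=1, reg = 0x79
clock 8: out=1, reg = 0xBC
clock 9: out=0, reg = 0x5E
clock 10: out=0, reg = 0xAF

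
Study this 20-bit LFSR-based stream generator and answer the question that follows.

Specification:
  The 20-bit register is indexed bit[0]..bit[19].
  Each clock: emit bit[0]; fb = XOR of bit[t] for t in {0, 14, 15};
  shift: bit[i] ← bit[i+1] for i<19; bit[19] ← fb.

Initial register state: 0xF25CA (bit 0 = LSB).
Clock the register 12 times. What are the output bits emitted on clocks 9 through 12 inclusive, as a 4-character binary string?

1010

reg_0 = 0xF25CA
clock 1: out=0, reg = 0x792E5
clock 2: out=1, reg = 0x3C972
clock 3: out=0, reg = 0x1E4B9
clock 4: out=1, reg = 0x8F25C
clock 5: out=0, reg = 0x4792E
clock 6: out=0, reg = 0xA3C97
clock 7: out=1, reg = 0xD1E4B
clock 8: out=1, reg = 0xE8F25
clock 9: out=1, reg = 0x74792
clock 10: out=0, reg = 0xBA3C9
clock 11: out=1, reg = 0x5D1E4
clock 12: out=0, reg = 0x2E8F2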